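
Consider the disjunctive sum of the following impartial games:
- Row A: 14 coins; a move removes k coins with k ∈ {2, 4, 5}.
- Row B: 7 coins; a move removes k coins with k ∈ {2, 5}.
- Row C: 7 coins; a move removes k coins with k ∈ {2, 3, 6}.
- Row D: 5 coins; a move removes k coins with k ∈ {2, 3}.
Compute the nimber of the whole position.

1

Build the Grundy sequence for row A with g(k) = mex{g(k−s) : s ∈ {2, 4, 5}, s ≤ k}:
k:     0  1  2  3  4  5  6  7  8  9 10 11 12 13 14
g(k):  0  0  1  1  2  2  3  0  0  1  1  2  2  3  0
So g(14) = 0.
For row B, compute g(0), g(1), … with moves {2, 5}:
k:     0  1  2  3  4  5  6  7
g(k):  0  0  1  1  0  2  1  0
So g(7) = 0.
For row C, compute g(0), g(1), … with moves {2, 3, 6}:
g(0) = mex{} = 0
g(1) = mex{} = 0
g(2) = mex{0} = 1
g(3) = mex{0} = 1
g(4) = mex{0,1} = 2
g(5) = mex{1} = 0
g(6) = mex{0,1,2} = 3
g(7) = mex{0,2} = 1
So g(7) = 1.
Grundy values for row D (subtraction set {2, 3}):
k:     0  1  2  3  4  5
g(k):  0  0  1  1  2  0
So g(5) = 0.
By the Sprague-Grundy theorem, the Grundy value of a sum of independent games is the XOR of the component values.
Combined value = 0 XOR 0 XOR 1 XOR 0 = 1.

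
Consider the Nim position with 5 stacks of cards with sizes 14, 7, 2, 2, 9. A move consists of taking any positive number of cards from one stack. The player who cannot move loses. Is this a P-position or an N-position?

Nim-sum: 14 ^ 7 ^ 2 ^ 2 ^ 9 = 0.
The nim-sum is 0, so this is a P-position: the player to move is in a losing position under optimal play.

P-position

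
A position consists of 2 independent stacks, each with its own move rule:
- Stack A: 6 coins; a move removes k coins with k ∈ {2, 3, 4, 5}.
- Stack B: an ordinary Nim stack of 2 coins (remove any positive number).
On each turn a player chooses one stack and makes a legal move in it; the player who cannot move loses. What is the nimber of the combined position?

1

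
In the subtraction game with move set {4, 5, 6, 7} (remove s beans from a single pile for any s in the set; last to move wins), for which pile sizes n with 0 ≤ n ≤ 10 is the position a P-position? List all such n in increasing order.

0, 1, 2, 3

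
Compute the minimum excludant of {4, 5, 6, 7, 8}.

0 is not in the set, so the mex is 0.

0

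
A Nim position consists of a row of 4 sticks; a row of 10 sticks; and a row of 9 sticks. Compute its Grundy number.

7

Bitwise XOR of the heap sizes:
  0100  (4)
  1010  (10)
  1001  (9)
  ----
  0111  (7)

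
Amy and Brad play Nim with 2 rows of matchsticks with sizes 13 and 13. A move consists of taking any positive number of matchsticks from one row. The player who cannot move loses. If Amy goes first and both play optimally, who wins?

Brad wins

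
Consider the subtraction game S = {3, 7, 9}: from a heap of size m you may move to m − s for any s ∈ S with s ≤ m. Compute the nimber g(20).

0

Build the Grundy sequence with g(k) = mex{g(k−s) : s ∈ {3, 7, 9}, s ≤ k}:
k:     0  1  2  3  4  5  6  7  8  9 10 11 12 13 14 15 16 17 18 19 20
g(k):  0  0  0  1  1  1  0  2  2  1  3  3  0  2  0  1  0  1  0  1  0
So g(20) = 0.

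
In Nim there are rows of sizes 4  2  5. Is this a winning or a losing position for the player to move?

Winning position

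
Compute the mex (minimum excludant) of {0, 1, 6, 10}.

2

The values 0, 1 are all present; 2 is the first non-negative integer missing from the set.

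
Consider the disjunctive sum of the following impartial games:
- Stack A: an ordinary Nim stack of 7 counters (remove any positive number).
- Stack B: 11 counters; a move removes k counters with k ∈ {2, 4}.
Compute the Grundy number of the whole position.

Stack A is a plain Nim stack of size 7, so its Grundy value is 7.
Build the Grundy sequence for stack B with g(k) = mex{g(k−s) : s ∈ {2, 4}, s ≤ k}:
g(0) = mex{} = 0
g(1) = mex{} = 0
g(2) = mex{0} = 1
g(3) = mex{0} = 1
g(4) = mex{0,1} = 2
g(5) = mex{0,1} = 2
g(6) = mex{1,2} = 0
g(7) = mex{1,2} = 0
g(8) = mex{0,2} = 1
g(9) = mex{0,2} = 1
g(10) = mex{0,1} = 2
g(11) = mex{0,1} = 2
So g(11) = 2.
The value of a disjunctive sum is the nim-sum of the parts.
Combined value = 7 XOR 2 = 5.

5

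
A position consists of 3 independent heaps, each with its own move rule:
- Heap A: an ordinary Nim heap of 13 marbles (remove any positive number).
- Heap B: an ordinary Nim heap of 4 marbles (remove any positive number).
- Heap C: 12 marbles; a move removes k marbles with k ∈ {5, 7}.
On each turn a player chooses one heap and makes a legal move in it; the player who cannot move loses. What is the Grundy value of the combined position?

Heap A is a plain Nim heap of size 13, so its Grundy value is 13.
Heap B is a plain Nim heap of size 4, so its Grundy value is 4.
Build the Grundy sequence for heap C with g(k) = mex{g(k−s) : s ∈ {5, 7}, s ≤ k}:
g(0) = mex{} = 0
g(1) = mex{} = 0
g(2) = mex{} = 0
g(3) = mex{} = 0
g(4) = mex{} = 0
g(5) = mex{0} = 1
g(6) = mex{0} = 1
g(7) = mex{0} = 1
g(8) = mex{0} = 1
g(9) = mex{0} = 1
g(10) = mex{0,1} = 2
g(11) = mex{0,1} = 2
g(12) = mex{1} = 0
So g(12) = 0.
By the Sprague-Grundy theorem, the Grundy value of a sum of independent games is the XOR of the component values.
Combined value = 13 XOR 4 XOR 0 = 9.

9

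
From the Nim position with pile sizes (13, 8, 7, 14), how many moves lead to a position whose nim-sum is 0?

3

Compute the nim-sum pairwise:
13 ^ 8 = 5
5 ^ 7 = 2
2 ^ 14 = 12
The overall nim-sum is X = 12. A pile of size p has a winning move iff p XOR X < p (reduce it to p XOR X).
  13: 13 XOR 12 = 1 < 13 — winning move (to 1).
  8: 8 XOR 12 = 4 < 8 — winning move (to 4).
  7: 7 XOR 12 = 11 ≥ 7 — no move.
  14: 14 XOR 12 = 2 < 14 — winning move (to 2).
That gives 3 winning moves.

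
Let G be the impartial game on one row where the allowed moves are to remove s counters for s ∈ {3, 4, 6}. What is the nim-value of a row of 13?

Compute g(0), g(1), … for moves {3, 4, 6}:
k:     0  1  2  3  4  5  6  7  8  9 10 11 12 13
g(k):  0  0  0  1  1  1  2  2  2  0  0  0  1  1
So g(13) = 1.

1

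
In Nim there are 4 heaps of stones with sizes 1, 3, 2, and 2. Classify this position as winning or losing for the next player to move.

Winning position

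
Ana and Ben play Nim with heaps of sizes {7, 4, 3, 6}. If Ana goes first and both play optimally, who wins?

Compute the nim-sum pairwise:
7 ⊕ 4 = 3
3 ⊕ 3 = 0
0 ⊕ 6 = 6
The nim-sum is 6 ≠ 0, so this is an N-position: the player to move can win; Ana has a winning move.

Ana wins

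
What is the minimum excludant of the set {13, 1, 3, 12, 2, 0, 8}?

The values 0, 1, 2, 3 are all present; 4 is the first non-negative integer missing from the set.

4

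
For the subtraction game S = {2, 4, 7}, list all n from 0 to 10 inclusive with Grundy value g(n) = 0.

0, 1, 6, 9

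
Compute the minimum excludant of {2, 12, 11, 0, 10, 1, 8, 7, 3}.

4

The values 0, 1, 2, 3 are all present; 4 is the first non-negative integer missing from the set.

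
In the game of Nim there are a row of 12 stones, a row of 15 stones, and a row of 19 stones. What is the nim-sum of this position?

Nim-sum: 12 ^ 15 ^ 19 = 16.

16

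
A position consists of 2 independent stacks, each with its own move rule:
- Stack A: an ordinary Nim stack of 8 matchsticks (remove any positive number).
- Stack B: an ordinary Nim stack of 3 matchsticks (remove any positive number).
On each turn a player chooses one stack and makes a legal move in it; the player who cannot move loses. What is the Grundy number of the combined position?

Stack A is a plain Nim stack of size 8, so its Grundy value is 8.
Stack B is a plain Nim stack of size 3, so its Grundy value is 3.
By the Sprague-Grundy theorem, the Grundy value of a sum of independent games is the XOR of the component values.
Combined value = 8 XOR 3 = 11.

11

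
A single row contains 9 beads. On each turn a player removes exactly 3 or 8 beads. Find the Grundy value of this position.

1

Grundy values for subtraction set {3, 8}:
g(0) = mex{} = 0
g(1) = mex{} = 0
g(2) = mex{} = 0
g(3) = mex{0} = 1
g(4) = mex{0} = 1
g(5) = mex{0} = 1
g(6) = mex{1} = 0
g(7) = mex{1} = 0
g(8) = mex{0,1} = 2
g(9) = mex{0} = 1
So g(9) = 1.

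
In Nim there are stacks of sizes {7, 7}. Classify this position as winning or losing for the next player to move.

Losing position

Nim-sum: 7 ^ 7 = 0.
The nim-sum is 0, so this is a P-position: the player to move is in a losing position under optimal play.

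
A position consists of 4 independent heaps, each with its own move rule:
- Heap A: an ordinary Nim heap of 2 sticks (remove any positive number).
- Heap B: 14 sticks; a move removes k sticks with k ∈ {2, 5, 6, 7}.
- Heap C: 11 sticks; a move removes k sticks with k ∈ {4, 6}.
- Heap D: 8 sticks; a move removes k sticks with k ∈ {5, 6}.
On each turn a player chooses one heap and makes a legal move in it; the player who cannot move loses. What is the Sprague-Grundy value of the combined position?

2

Heap A is a plain Nim heap of size 2, so its Grundy value is 2.
Build the Grundy sequence for heap B with g(k) = mex{g(k−s) : s ∈ {2, 5, 6, 7}, s ≤ k}:
g(0) = mex{} = 0
g(1) = mex{} = 0
g(2) = mex{0} = 1
g(3) = mex{0} = 1
g(4) = mex{1} = 0
g(5) = mex{0,1} = 2
g(6) = mex{0} = 1
g(7) = mex{0,1,2} = 3
g(8) = mex{0,1} = 2
g(9) = mex{0,1,3} = 2
g(10) = mex{0,1,2} = 3
g(11) = mex{0,1,2} = 3
g(12) = mex{1,2,3} = 0
g(13) = mex{1,2,3} = 0
g(14) = mex{0,2,3} = 1
So g(14) = 1.
For heap C, compute g(0), g(1), … with moves {4, 6}:
k:     0  1  2  3  4  5  6  7  8  9 10 11
g(k):  0  0  0  0  1  1  1  1  2  2  0  0
So g(11) = 0.
Grundy values for heap D (subtraction set {5, 6}):
k:     0  1  2  3  4  5  6  7  8
g(k):  0  0  0  0  0  1  1  1  1
So g(8) = 1.
By the Sprague-Grundy theorem, the Grundy value of a sum of independent games is the XOR of the component values.
Combined value = 2 ⊕ 1 ⊕ 0 ⊕ 1 = 2.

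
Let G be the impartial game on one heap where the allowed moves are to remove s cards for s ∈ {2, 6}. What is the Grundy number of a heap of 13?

0

Build the Grundy sequence with g(k) = mex{g(k−s) : s ∈ {2, 6}, s ≤ k}:
k:     0  1  2  3  4  5  6  7  8  9 10 11 12 13
g(k):  0  0  1  1  0  0  1  1  0  0  1  1  0  0
So g(13) = 0.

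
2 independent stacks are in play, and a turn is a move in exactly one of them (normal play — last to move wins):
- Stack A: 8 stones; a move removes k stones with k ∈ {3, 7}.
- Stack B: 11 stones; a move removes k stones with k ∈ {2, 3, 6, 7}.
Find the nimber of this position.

Build the Grundy sequence for stack A with g(k) = mex{g(k−s) : s ∈ {3, 7}, s ≤ k}:
k:     0  1  2  3  4  5  6  7  8
g(k):  0  0  0  1  1  1  0  2  2
So g(8) = 2.
Grundy values for stack B (subtraction set {2, 3, 6, 7}):
k:     0  1  2  3  4  5  6  7  8  9 10 11
g(k):  0  0  1  1  2  0  3  1  2  0  0  1
So g(11) = 1.
By the Sprague-Grundy theorem, the Grundy value of a sum of independent games is the XOR of the component values.
Combined value = 2 XOR 1 = 3.

3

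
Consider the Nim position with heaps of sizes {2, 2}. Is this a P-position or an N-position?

Bitwise XOR of the heap sizes:
  10  (2)
  10  (2)
  --
  00  (0)
The nim-sum is 0, so this is a P-position: the player to move is in a losing position under optimal play.

P-position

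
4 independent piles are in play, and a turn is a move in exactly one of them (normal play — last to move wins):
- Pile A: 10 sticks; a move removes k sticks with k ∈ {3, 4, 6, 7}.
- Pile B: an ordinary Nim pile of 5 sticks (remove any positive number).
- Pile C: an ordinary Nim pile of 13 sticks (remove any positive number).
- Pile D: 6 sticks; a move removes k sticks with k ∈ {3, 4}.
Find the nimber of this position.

Build the Grundy sequence for pile A with g(k) = mex{g(k−s) : s ∈ {3, 4, 6, 7}, s ≤ k}:
g(0) = mex{} = 0
g(1) = mex{} = 0
g(2) = mex{} = 0
g(3) = mex{0} = 1
g(4) = mex{0} = 1
g(5) = mex{0} = 1
g(6) = mex{0,1} = 2
g(7) = mex{0,1} = 2
g(8) = mex{0,1} = 2
g(9) = mex{0,1,2} = 3
g(10) = mex{1,2} = 0
So g(10) = 0.
Pile B is a plain Nim pile of size 5, so its Grundy value is 5.
Pile C is a plain Nim pile of size 13, so its Grundy value is 13.
Build the Grundy sequence for pile D with g(k) = mex{g(k−s) : s ∈ {3, 4}, s ≤ k}:
g(0) = mex{} = 0
g(1) = mex{} = 0
g(2) = mex{} = 0
g(3) = mex{0} = 1
g(4) = mex{0} = 1
g(5) = mex{0} = 1
g(6) = mex{0,1} = 2
So g(6) = 2.
By the Sprague-Grundy theorem, the Grundy value of a sum of independent games is the XOR of the component values.
Combined value = 0 XOR 5 XOR 13 XOR 2 = 10.

10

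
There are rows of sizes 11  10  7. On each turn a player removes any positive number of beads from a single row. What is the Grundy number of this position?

6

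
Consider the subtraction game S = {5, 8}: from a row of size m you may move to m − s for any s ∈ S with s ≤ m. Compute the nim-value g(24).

2

Build the Grundy sequence with g(k) = mex{g(k−s) : s ∈ {5, 8}, s ≤ k}:
k:     0  1  2  3  4  5  6  7  8  9 10 11 12 13 14 15 16 17 18 19 20 21 22 23 24
g(k):  0  0  0  0  0  1  1  1  1  1  2  2  2  0  0  0  0  0  1  1  1  1  1  2  2
So g(24) = 2.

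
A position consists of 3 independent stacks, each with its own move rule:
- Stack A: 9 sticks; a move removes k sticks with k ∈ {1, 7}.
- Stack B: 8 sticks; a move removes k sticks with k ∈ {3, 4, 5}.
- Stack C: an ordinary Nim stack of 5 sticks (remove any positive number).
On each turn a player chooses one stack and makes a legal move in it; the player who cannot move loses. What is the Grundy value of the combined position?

Build the Grundy sequence for stack A with g(k) = mex{g(k−s) : s ∈ {1, 7}, s ≤ k}:
k:     0  1  2  3  4  5  6  7  8  9
g(k):  0  1  0  1  0  1  0  1  0  1
So g(9) = 1.
Build the Grundy sequence for stack B with g(k) = mex{g(k−s) : s ∈ {3, 4, 5}, s ≤ k}:
g(0) = mex{} = 0
g(1) = mex{} = 0
g(2) = mex{} = 0
g(3) = mex{0} = 1
g(4) = mex{0} = 1
g(5) = mex{0} = 1
g(6) = mex{0,1} = 2
g(7) = mex{0,1} = 2
g(8) = mex{1} = 0
So g(8) = 0.
Stack C is a plain Nim stack of size 5, so its Grundy value is 5.
The value of a disjunctive sum is the nim-sum of the parts.
Combined value = 1 XOR 0 XOR 5 = 4.

4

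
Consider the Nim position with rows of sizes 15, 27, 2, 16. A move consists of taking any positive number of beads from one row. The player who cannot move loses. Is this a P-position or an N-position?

N-position

Nim-sum: 15 ^ 27 ^ 2 ^ 16 = 6.
The nim-sum is 6 ≠ 0, so this is an N-position: the player to move can win.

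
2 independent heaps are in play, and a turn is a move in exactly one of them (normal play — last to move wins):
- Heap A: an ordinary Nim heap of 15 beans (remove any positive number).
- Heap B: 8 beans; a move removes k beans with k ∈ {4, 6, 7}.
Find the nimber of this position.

13

Heap A is a plain Nim heap of size 15, so its Grundy value is 15.
Build the Grundy sequence for heap B with g(k) = mex{g(k−s) : s ∈ {4, 6, 7}, s ≤ k}:
k:     0  1  2  3  4  5  6  7  8
g(k):  0  0  0  0  1  1  1  1  2
So g(8) = 2.
By the Sprague-Grundy theorem, the Grundy value of a sum of independent games is the XOR of the component values.
Combined value = 15 ⊕ 2 = 13.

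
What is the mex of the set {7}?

0 is not in the set, so the mex is 0.

0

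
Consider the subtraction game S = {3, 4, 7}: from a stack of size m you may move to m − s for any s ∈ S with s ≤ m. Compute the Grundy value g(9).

3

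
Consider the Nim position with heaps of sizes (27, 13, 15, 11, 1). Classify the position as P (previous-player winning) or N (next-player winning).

N-position

In binary:
  11011  (27)
  01101  (13)
  01111  (15)
  01011  (11)
  00001  (1)
  -----
  10011  (19)
The nim-sum is 19 ≠ 0, so this is an N-position: the player to move can win.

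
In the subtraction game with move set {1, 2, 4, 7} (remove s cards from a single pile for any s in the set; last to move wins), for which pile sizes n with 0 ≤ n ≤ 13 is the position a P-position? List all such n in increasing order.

Grundy values for subtraction set {1, 2, 4, 7}:
k:     0  1  2  3  4  5  6  7  8  9 10 11 12 13
g(k):  0  1  2  0  1  2  0  1  2  0  1  2  0  1
The P-positions (g = 0) in 0..13 are 0, 3, 6, 9, 12.

0, 3, 6, 9, 12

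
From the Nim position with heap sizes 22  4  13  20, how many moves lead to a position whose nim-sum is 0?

Compute the nim-sum pairwise:
22 XOR 4 = 18
18 XOR 13 = 31
31 XOR 20 = 11
The overall nim-sum is X = 11. A heap of size p has a winning move iff p XOR X < p (reduce it to p XOR X).
  22: 22 XOR 11 = 29 ≥ 22 — no move.
  4: 4 XOR 11 = 15 ≥ 4 — no move.
  13: 13 XOR 11 = 6 < 13 — winning move (to 6).
  20: 20 XOR 11 = 31 ≥ 20 — no move.
That gives 1 winning move.

1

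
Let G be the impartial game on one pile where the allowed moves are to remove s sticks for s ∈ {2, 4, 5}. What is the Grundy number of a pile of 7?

Compute g(0), g(1), … for moves {2, 4, 5}:
k:     0  1  2  3  4  5  6  7
g(k):  0  0  1  1  2  2  3  0
So g(7) = 0.

0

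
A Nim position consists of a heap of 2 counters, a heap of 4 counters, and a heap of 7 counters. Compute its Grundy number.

1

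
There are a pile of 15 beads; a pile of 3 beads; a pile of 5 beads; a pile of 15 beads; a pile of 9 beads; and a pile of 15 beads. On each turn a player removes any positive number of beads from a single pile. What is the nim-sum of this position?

Nim-sum: 15 ^ 3 ^ 5 ^ 15 ^ 9 ^ 15 = 0.

0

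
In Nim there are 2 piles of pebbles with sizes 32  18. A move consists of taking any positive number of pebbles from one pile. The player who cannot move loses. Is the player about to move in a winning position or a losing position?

Winning position

Nim-sum: 32 ^ 18 = 50.
The nim-sum is 50 ≠ 0, so this is an N-position: the player to move can win.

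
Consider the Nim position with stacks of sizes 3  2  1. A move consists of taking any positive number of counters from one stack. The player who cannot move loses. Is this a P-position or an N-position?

P-position

Compute the nim-sum pairwise:
3 ⊕ 2 = 1
1 ⊕ 1 = 0
The nim-sum is 0, so this is a P-position: the player to move is in a losing position under optimal play.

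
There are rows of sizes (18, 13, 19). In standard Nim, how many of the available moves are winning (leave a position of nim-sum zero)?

Write each in binary and XOR column by column:
  10010  (18)
  01101  (13)
  10011  (19)
  -----
  01100  (12)
The overall nim-sum is X = 12. A row of size p has a winning move iff p XOR X < p (reduce it to p XOR X).
  18: 18 XOR 12 = 30 ≥ 18 — no move.
  13: 13 XOR 12 = 1 < 13 — winning move (to 1).
  19: 19 XOR 12 = 31 ≥ 19 — no move.
That gives 1 winning move.

1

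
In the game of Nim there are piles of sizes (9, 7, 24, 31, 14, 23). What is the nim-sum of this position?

16

Nim-sum: 9 ⊕ 7 ⊕ 24 ⊕ 31 ⊕ 14 ⊕ 23 = 16.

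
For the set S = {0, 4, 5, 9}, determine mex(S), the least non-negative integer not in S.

1

0 is in the set but 1 is not, so the mex is 1.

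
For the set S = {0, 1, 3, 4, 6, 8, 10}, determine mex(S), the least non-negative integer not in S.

2

The values 0, 1 are all present; 2 is the first non-negative integer missing from the set.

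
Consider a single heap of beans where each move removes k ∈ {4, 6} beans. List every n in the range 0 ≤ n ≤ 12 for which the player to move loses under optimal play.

0, 1, 2, 3, 10, 11, 12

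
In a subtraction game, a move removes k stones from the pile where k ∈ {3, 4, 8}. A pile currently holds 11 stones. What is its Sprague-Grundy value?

Compute g(0), g(1), … for moves {3, 4, 8}:
k:     0  1  2  3  4  5  6  7  8  9 10 11
g(k):  0  0  0  1  1  1  2  0  2  3  1  3
So g(11) = 3.

3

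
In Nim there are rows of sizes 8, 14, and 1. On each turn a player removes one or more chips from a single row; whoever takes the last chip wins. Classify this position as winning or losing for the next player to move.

Winning position

Bitwise XOR of the heap sizes:
  1000  (8)
  1110  (14)
  0001  (1)
  ----
  0111  (7)
The nim-sum is 7 ≠ 0, so this is an N-position: the player to move can win.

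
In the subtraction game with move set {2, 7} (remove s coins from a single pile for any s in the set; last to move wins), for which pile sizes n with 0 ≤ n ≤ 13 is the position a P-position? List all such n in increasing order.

0, 1, 4, 5, 9, 10, 13

Build the Grundy sequence with g(k) = mex{g(k−s) : s ∈ {2, 7}, s ≤ k}:
k:     0  1  2  3  4  5  6  7  8  9 10 11 12 13
g(k):  0  0  1  1  0  0  1  1  2  0  0  1  1  0
The P-positions (g = 0) in 0..13 are 0, 1, 4, 5, 9, 10, 13.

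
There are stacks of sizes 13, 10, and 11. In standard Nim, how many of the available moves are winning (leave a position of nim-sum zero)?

3

Write each in binary and XOR column by column:
  1101  (13)
  1010  (10)
  1011  (11)
  ----
  1100  (12)
The overall nim-sum is X = 12. A stack of size p has a winning move iff p XOR X < p (reduce it to p XOR X).
  13: 13 XOR 12 = 1 < 13 — winning move (to 1).
  10: 10 XOR 12 = 6 < 10 — winning move (to 6).
  11: 11 XOR 12 = 7 < 11 — winning move (to 7).
That gives 3 winning moves.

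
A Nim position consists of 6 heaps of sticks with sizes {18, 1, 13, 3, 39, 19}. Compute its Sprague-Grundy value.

41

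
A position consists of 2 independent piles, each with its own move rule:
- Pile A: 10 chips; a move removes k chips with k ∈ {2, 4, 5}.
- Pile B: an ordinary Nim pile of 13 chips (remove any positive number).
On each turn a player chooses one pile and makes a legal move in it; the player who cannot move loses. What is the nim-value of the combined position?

12

For pile A, compute g(0), g(1), … with moves {2, 4, 5}:
g(0) = mex{} = 0
g(1) = mex{} = 0
g(2) = mex{0} = 1
g(3) = mex{0} = 1
g(4) = mex{0,1} = 2
g(5) = mex{0,1} = 2
g(6) = mex{0,1,2} = 3
g(7) = mex{1,2} = 0
g(8) = mex{1,2,3} = 0
g(9) = mex{0,2} = 1
g(10) = mex{0,2,3} = 1
So g(10) = 1.
Pile B is a plain Nim pile of size 13, so its Grundy value is 13.
By the Sprague-Grundy theorem, the Grundy value of a sum of independent games is the XOR of the component values.
Combined value = 1 XOR 13 = 12.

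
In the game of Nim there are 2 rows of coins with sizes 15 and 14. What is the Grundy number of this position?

1

Nim-sum: 15 ⊕ 14 = 1.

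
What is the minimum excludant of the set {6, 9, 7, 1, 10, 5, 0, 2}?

3

The values 0, 1, 2 are all present; 3 is the first non-negative integer missing from the set.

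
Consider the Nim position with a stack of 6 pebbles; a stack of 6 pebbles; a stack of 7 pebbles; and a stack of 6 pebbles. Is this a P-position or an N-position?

Nim-sum: 6 ⊕ 6 ⊕ 7 ⊕ 6 = 1.
The nim-sum is 1 ≠ 0, so this is an N-position: the player to move can win.

N-position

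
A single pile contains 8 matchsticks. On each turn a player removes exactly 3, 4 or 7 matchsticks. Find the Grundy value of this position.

Compute g(0), g(1), … for moves {3, 4, 7}:
g(0) = mex{} = 0
g(1) = mex{} = 0
g(2) = mex{} = 0
g(3) = mex{0} = 1
g(4) = mex{0} = 1
g(5) = mex{0} = 1
g(6) = mex{0,1} = 2
g(7) = mex{0,1} = 2
g(8) = mex{0,1} = 2
So g(8) = 2.

2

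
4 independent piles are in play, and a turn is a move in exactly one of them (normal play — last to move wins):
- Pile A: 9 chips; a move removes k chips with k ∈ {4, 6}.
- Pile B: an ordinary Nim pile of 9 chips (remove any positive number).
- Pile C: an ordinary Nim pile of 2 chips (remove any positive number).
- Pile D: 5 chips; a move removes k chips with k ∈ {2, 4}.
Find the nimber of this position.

11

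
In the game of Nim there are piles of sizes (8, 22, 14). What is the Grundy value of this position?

16

Write each in binary and XOR column by column:
  01000  (8)
  10110  (22)
  01110  (14)
  -----
  10000  (16)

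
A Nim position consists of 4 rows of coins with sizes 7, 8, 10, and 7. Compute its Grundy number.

2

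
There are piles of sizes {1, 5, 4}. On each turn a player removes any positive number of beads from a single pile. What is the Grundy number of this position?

0

Bitwise XOR of the heap sizes:
  001  (1)
  101  (5)
  100  (4)
  ---
  000  (0)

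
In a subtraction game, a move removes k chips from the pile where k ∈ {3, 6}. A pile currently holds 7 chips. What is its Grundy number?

Build the Grundy sequence with g(k) = mex{g(k−s) : s ∈ {3, 6}, s ≤ k}:
g(0) = mex{} = 0
g(1) = mex{} = 0
g(2) = mex{} = 0
g(3) = mex{0} = 1
g(4) = mex{0} = 1
g(5) = mex{0} = 1
g(6) = mex{0,1} = 2
g(7) = mex{0,1} = 2
So g(7) = 2.

2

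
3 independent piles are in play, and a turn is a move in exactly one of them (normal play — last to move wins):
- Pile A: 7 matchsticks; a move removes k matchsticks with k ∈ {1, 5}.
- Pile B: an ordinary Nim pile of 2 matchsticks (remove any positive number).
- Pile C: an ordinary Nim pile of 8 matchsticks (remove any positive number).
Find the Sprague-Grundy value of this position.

Grundy values for pile A (subtraction set {1, 5}):
k:     0  1  2  3  4  5  6  7
g(k):  0  1  0  1  0  1  0  1
So g(7) = 1.
Pile B is a plain Nim pile of size 2, so its Grundy value is 2.
Pile C is a plain Nim pile of size 8, so its Grundy value is 8.
The value of a disjunctive sum is the nim-sum of the parts.
Combined value = 1 XOR 2 XOR 8 = 11.

11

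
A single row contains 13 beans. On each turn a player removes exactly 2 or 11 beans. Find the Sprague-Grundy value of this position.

0

Grundy values for subtraction set {2, 11}:
k:     0  1  2  3  4  5  6  7  8  9 10 11 12 13
g(k):  0  0  1  1  0  0  1  1  0  0  1  1  2  0
So g(13) = 0.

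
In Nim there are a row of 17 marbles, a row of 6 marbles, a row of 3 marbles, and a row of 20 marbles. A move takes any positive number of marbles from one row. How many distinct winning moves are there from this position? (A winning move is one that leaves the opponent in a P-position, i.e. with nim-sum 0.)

0

In binary:
  10001  (17)
  00110  (6)
  00011  (3)
  10100  (20)
  -----
  00000  (0)
The nim-sum is already 0, so every move leaves a nonzero nim-sum — there are no winning moves.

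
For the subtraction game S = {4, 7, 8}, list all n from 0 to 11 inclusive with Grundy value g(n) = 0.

Grundy values for subtraction set {4, 7, 8}:
g(0) = mex{} = 0
g(1) = mex{} = 0
g(2) = mex{} = 0
g(3) = mex{} = 0
g(4) = mex{0} = 1
g(5) = mex{0} = 1
g(6) = mex{0} = 1
g(7) = mex{0} = 1
g(8) = mex{0,1} = 2
g(9) = mex{0,1} = 2
g(10) = mex{0,1} = 2
g(11) = mex{0,1} = 2
The P-positions (g = 0) in 0..11 are 0, 1, 2, 3.

0, 1, 2, 3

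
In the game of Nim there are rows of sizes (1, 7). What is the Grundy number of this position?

6

Compute the nim-sum pairwise:
1 ^ 7 = 6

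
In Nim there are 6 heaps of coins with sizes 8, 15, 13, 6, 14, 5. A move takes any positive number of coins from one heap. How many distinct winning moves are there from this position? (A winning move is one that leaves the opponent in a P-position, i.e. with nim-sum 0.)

Nim-sum: 8 ⊕ 15 ⊕ 13 ⊕ 6 ⊕ 14 ⊕ 5 = 7.
The overall nim-sum is X = 7. A heap of size p has a winning move iff p XOR X < p (reduce it to p XOR X).
  8: 8 XOR 7 = 15 ≥ 8 — no move.
  15: 15 XOR 7 = 8 < 15 — winning move (to 8).
  13: 13 XOR 7 = 10 < 13 — winning move (to 10).
  6: 6 XOR 7 = 1 < 6 — winning move (to 1).
  14: 14 XOR 7 = 9 < 14 — winning move (to 9).
  5: 5 XOR 7 = 2 < 5 — winning move (to 2).
That gives 5 winning moves.

5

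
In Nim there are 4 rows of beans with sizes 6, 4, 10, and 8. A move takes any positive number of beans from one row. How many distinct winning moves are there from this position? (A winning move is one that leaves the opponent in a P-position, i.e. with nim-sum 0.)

Compute the nim-sum pairwise:
6 ^ 4 = 2
2 ^ 10 = 8
8 ^ 8 = 0
The nim-sum is already 0, so every move leaves a nonzero nim-sum — there are no winning moves.

0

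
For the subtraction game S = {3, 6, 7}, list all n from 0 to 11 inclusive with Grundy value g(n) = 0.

Grundy values for subtraction set {3, 6, 7}:
k:     0  1  2  3  4  5  6  7  8  9 10 11
g(k):  0  0  0  1  1  1  2  2  2  3  0  0
The P-positions (g = 0) in 0..11 are 0, 1, 2, 10, 11.

0, 1, 2, 10, 11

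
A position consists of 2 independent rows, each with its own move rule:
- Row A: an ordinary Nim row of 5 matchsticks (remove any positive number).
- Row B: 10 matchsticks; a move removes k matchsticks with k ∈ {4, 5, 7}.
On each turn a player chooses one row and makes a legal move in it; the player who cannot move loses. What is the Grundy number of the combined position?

Row A is a plain Nim row of size 5, so its Grundy value is 5.
Build the Grundy sequence for row B with g(k) = mex{g(k−s) : s ∈ {4, 5, 7}, s ≤ k}:
k:     0  1  2  3  4  5  6  7  8  9 10
g(k):  0  0  0  0  1  1  1  1  2  2  2
So g(10) = 2.
The value of a disjunctive sum is the nim-sum of the parts.
Combined value = 5 ⊕ 2 = 7.

7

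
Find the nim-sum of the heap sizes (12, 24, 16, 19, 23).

Nim-sum: 12 ⊕ 24 ⊕ 16 ⊕ 19 ⊕ 23 = 0.

0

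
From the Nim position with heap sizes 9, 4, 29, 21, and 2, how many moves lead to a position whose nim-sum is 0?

3

Compute the nim-sum pairwise:
9 XOR 4 = 13
13 XOR 29 = 16
16 XOR 21 = 5
5 XOR 2 = 7
The overall nim-sum is X = 7. A heap of size p has a winning move iff p XOR X < p (reduce it to p XOR X).
  9: 9 XOR 7 = 14 ≥ 9 — no move.
  4: 4 XOR 7 = 3 < 4 — winning move (to 3).
  29: 29 XOR 7 = 26 < 29 — winning move (to 26).
  21: 21 XOR 7 = 18 < 21 — winning move (to 18).
  2: 2 XOR 7 = 5 ≥ 2 — no move.
That gives 3 winning moves.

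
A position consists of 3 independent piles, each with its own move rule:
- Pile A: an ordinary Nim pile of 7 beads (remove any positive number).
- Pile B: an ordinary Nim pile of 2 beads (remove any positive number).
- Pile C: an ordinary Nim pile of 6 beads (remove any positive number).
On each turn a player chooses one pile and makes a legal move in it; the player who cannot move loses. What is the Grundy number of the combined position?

3

Pile A is a plain Nim pile of size 7, so its Grundy value is 7.
Pile B is a plain Nim pile of size 2, so its Grundy value is 2.
Pile C is a plain Nim pile of size 6, so its Grundy value is 6.
By the Sprague-Grundy theorem, the Grundy value of a sum of independent games is the XOR of the component values.
Combined value = 7 ⊕ 2 ⊕ 6 = 3.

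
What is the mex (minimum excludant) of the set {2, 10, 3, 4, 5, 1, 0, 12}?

6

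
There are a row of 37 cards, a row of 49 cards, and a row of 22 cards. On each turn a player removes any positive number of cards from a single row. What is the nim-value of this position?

Nim-sum: 37 XOR 49 XOR 22 = 2.

2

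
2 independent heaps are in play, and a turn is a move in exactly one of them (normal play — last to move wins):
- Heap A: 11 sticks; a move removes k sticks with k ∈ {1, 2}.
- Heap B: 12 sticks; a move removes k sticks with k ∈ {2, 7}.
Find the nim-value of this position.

3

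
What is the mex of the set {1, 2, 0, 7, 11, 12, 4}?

3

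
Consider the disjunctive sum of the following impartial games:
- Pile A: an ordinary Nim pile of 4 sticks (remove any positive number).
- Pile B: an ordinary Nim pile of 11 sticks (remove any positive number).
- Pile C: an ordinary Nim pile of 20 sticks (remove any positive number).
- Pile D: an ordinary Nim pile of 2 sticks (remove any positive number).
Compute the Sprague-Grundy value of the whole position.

25

Pile A is a plain Nim pile of size 4, so its Grundy value is 4.
Pile B is a plain Nim pile of size 11, so its Grundy value is 11.
Pile C is a plain Nim pile of size 20, so its Grundy value is 20.
Pile D is a plain Nim pile of size 2, so its Grundy value is 2.
By the Sprague-Grundy theorem, the Grundy value of a sum of independent games is the XOR of the component values.
Combined value = 4 ⊕ 11 ⊕ 20 ⊕ 2 = 25.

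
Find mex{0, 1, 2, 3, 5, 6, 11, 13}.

4

The values 0, 1, 2, 3 are all present; 4 is the first non-negative integer missing from the set.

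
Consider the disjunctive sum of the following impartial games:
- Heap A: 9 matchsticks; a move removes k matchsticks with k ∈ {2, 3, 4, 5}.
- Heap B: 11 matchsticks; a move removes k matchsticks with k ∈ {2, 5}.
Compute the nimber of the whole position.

1

Build the Grundy sequence for heap A with g(k) = mex{g(k−s) : s ∈ {2, 3, 4, 5}, s ≤ k}:
k:     0  1  2  3  4  5  6  7  8  9
g(k):  0  0  1  1  2  2  3  0  0  1
So g(9) = 1.
Grundy values for heap B (subtraction set {2, 5}):
k:     0  1  2  3  4  5  6  7  8  9 10 11
g(k):  0  0  1  1  0  2  1  0  0  1  1  0
So g(11) = 0.
The value of a disjunctive sum is the nim-sum of the parts.
Combined value = 1 ⊕ 0 = 1.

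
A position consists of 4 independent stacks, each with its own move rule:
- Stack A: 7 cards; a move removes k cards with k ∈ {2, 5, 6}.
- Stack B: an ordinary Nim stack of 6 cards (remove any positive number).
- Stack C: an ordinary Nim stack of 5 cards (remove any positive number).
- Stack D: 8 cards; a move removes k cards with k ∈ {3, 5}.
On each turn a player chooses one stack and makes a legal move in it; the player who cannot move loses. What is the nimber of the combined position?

0

Build the Grundy sequence for stack A with g(k) = mex{g(k−s) : s ∈ {2, 5, 6}, s ≤ k}:
g(0) = mex{} = 0
g(1) = mex{} = 0
g(2) = mex{0} = 1
g(3) = mex{0} = 1
g(4) = mex{1} = 0
g(5) = mex{0,1} = 2
g(6) = mex{0} = 1
g(7) = mex{0,1,2} = 3
So g(7) = 3.
Stack B is a plain Nim stack of size 6, so its Grundy value is 6.
Stack C is a plain Nim stack of size 5, so its Grundy value is 5.
Build the Grundy sequence for stack D with g(k) = mex{g(k−s) : s ∈ {3, 5}, s ≤ k}:
k:     0  1  2  3  4  5  6  7  8
g(k):  0  0  0  1  1  1  2  2  0
So g(8) = 0.
The value of a disjunctive sum is the nim-sum of the parts.
Combined value = 3 XOR 6 XOR 5 XOR 0 = 0.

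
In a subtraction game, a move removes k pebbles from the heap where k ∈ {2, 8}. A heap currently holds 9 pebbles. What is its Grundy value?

Grundy values for subtraction set {2, 8}:
g(0) = mex{} = 0
g(1) = mex{} = 0
g(2) = mex{0} = 1
g(3) = mex{0} = 1
g(4) = mex{1} = 0
g(5) = mex{1} = 0
g(6) = mex{0} = 1
g(7) = mex{0} = 1
g(8) = mex{0,1} = 2
g(9) = mex{0,1} = 2
So g(9) = 2.

2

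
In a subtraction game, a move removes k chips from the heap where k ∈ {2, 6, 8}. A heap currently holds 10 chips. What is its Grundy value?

3

Compute g(0), g(1), … for moves {2, 6, 8}:
g(0) = mex{} = 0
g(1) = mex{} = 0
g(2) = mex{0} = 1
g(3) = mex{0} = 1
g(4) = mex{1} = 0
g(5) = mex{1} = 0
g(6) = mex{0} = 1
g(7) = mex{0} = 1
g(8) = mex{0,1} = 2
g(9) = mex{0,1} = 2
g(10) = mex{0,1,2} = 3
So g(10) = 3.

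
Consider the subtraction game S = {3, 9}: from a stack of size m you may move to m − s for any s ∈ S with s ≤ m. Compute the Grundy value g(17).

Grundy values for subtraction set {3, 9}:
k:     0  1  2  3  4  5  6  7  8  9 10 11 12 13 14 15 16 17
g(k):  0  0  0  1  1  1  0  0  0  1  1  1  0  0  0  1  1  1
So g(17) = 1.

1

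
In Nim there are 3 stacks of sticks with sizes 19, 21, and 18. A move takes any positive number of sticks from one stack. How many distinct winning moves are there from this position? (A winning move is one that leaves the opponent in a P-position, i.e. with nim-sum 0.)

3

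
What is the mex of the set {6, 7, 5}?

0

0 is not in the set, so the mex is 0.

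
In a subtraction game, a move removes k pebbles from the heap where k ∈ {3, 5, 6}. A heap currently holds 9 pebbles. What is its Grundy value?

0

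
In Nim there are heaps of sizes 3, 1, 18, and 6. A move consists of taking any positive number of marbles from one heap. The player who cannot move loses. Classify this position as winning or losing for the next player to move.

Winning position

Nim-sum: 3 XOR 1 XOR 18 XOR 6 = 22.
The nim-sum is 22 ≠ 0, so this is an N-position: the player to move can win.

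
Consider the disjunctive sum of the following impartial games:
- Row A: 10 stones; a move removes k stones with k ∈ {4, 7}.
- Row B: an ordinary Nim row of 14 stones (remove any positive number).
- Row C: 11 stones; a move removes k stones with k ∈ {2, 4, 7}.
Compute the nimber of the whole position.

For row A, compute g(0), g(1), … with moves {4, 7}:
k:     0  1  2  3  4  5  6  7  8  9 10
g(k):  0  0  0  0  1  1  1  1  2  2  2
So g(10) = 2.
Row B is a plain Nim row of size 14, so its Grundy value is 14.
For row C, compute g(0), g(1), … with moves {2, 4, 7}:
k:     0  1  2  3  4  5  6  7  8  9 10 11
g(k):  0  0  1  1  2  2  0  3  1  0  2  1
So g(11) = 1.
The value of a disjunctive sum is the nim-sum of the parts.
Combined value = 2 ⊕ 14 ⊕ 1 = 13.

13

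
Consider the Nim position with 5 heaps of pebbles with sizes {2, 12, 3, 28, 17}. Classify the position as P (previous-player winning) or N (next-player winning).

P-position

Compute the nim-sum pairwise:
2 ⊕ 12 = 14
14 ⊕ 3 = 13
13 ⊕ 28 = 17
17 ⊕ 17 = 0
The nim-sum is 0, so this is a P-position: the player to move is in a losing position under optimal play.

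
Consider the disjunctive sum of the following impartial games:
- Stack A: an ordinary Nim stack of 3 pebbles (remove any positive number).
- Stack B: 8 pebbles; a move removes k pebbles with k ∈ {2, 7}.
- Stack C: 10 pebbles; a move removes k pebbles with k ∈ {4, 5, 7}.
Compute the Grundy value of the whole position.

3

Stack A is a plain Nim stack of size 3, so its Grundy value is 3.
Grundy values for stack B (subtraction set {2, 7}):
g(0) = mex{} = 0
g(1) = mex{} = 0
g(2) = mex{0} = 1
g(3) = mex{0} = 1
g(4) = mex{1} = 0
g(5) = mex{1} = 0
g(6) = mex{0} = 1
g(7) = mex{0} = 1
g(8) = mex{0,1} = 2
So g(8) = 2.
Build the Grundy sequence for stack C with g(k) = mex{g(k−s) : s ∈ {4, 5, 7}, s ≤ k}:
k:     0  1  2  3  4  5  6  7  8  9 10
g(k):  0  0  0  0  1  1  1  1  2  2  2
So g(10) = 2.
By the Sprague-Grundy theorem, the Grundy value of a sum of independent games is the XOR of the component values.
Combined value = 3 XOR 2 XOR 2 = 3.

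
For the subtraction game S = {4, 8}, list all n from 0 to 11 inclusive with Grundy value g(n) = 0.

Build the Grundy sequence with g(k) = mex{g(k−s) : s ∈ {4, 8}, s ≤ k}:
k:     0  1  2  3  4  5  6  7  8  9 10 11
g(k):  0  0  0  0  1  1  1  1  2  2  2  2
The P-positions (g = 0) in 0..11 are 0, 1, 2, 3.

0, 1, 2, 3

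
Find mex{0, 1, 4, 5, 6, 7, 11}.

The values 0, 1 are all present; 2 is the first non-negative integer missing from the set.

2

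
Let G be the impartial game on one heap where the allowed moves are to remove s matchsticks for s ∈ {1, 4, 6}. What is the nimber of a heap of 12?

0

Build the Grundy sequence with g(k) = mex{g(k−s) : s ∈ {1, 4, 6}, s ≤ k}:
k:     0  1  2  3  4  5  6  7  8  9 10 11 12
g(k):  0  1  0  1  2  0  1  0  1  2  0  1  0
So g(12) = 0.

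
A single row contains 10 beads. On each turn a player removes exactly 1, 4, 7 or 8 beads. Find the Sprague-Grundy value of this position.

3

Build the Grundy sequence with g(k) = mex{g(k−s) : s ∈ {1, 4, 7, 8}, s ≤ k}:
g(0) = mex{} = 0
g(1) = mex{0} = 1
g(2) = mex{1} = 0
g(3) = mex{0} = 1
g(4) = mex{0,1} = 2
g(5) = mex{1,2} = 0
g(6) = mex{0} = 1
g(7) = mex{0,1} = 2
g(8) = mex{0,1,2} = 3
g(9) = mex{0,1,3} = 2
g(10) = mex{0,1,2} = 3
So g(10) = 3.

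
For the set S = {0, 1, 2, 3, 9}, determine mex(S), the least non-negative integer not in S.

4

The values 0, 1, 2, 3 are all present; 4 is the first non-negative integer missing from the set.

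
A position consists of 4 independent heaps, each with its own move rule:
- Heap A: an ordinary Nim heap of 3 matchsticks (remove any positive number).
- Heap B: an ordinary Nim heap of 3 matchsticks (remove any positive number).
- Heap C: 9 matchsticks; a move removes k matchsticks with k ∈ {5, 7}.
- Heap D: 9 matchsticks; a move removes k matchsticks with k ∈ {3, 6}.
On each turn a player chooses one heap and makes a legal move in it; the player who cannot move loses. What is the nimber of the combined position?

Heap A is a plain Nim heap of size 3, so its Grundy value is 3.
Heap B is a plain Nim heap of size 3, so its Grundy value is 3.
For heap C, compute g(0), g(1), … with moves {5, 7}:
g(0) = mex{} = 0
g(1) = mex{} = 0
g(2) = mex{} = 0
g(3) = mex{} = 0
g(4) = mex{} = 0
g(5) = mex{0} = 1
g(6) = mex{0} = 1
g(7) = mex{0} = 1
g(8) = mex{0} = 1
g(9) = mex{0} = 1
So g(9) = 1.
For heap D, compute g(0), g(1), … with moves {3, 6}:
g(0) = mex{} = 0
g(1) = mex{} = 0
g(2) = mex{} = 0
g(3) = mex{0} = 1
g(4) = mex{0} = 1
g(5) = mex{0} = 1
g(6) = mex{0,1} = 2
g(7) = mex{0,1} = 2
g(8) = mex{0,1} = 2
g(9) = mex{1,2} = 0
So g(9) = 0.
The value of a disjunctive sum is the nim-sum of the parts.
Combined value = 3 ⊕ 3 ⊕ 1 ⊕ 0 = 1.

1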